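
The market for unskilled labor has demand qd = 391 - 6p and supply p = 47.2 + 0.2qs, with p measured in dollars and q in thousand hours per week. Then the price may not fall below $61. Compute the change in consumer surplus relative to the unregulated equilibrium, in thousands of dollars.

-148

Rearranging supply gives qs = 5p - 236. Setting quantity demanded equal to quantity supplied, 391 - 6p = 5p - 236, gives p* = 57 and q* = 49.
The floor of 61 is above the equilibrium price 57, so it binds.
At p = 61: qd = 391 - 6·61 = 25 and qs = 5·61 - 236 = 69.
Consumer surplus without the control is ½ · (391/6 - 57) · 49 = 2401/12.
With the floor, consumers buy 25 units at 61, so CS = ½ · (391/6 - 61) · 25 = 625/12.
Change in consumer surplus = 625/12 - 2401/12 = -148.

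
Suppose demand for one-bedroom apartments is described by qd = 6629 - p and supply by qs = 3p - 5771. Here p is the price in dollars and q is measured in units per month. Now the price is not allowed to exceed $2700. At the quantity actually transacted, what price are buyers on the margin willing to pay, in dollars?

In a free market, 6629 - p = 3p - 5771 gives the equilibrium p* = 3100, q* = 3529.
Because the ceiling (2700) lies below the market-clearing price, it is binding.
At p = 2700: qd = 6629 - 2700 = 3929 and qs = 3·2700 - 5771 = 2329.
Only 2329 units reach the market. On the demand curve, the marginal buyer's willingness to pay at q = 2329 is (6629 - 2329) = 4300.

4300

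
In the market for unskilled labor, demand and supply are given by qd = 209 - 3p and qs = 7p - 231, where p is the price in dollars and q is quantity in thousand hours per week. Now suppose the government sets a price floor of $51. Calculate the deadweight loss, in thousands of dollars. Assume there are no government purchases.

105

Setting quantity demanded equal to quantity supplied, 209 - 3p = 7p - 231, gives p* = 44 and q* = 77.
Since 51 > 44, the floor is binding.
At p = 51: qd = 209 - 3·51 = 56 and qs = 7·51 - 231 = 126.
Quantity traded falls to 56. At q = 56 the demand price is (209 - 56)/3 = 51 and the supply price is (231 + 56)/7 = 41.
Deadweight loss = ½ · (51 - 41) · (77 - 56) = ½ · 10 · 21 = 105.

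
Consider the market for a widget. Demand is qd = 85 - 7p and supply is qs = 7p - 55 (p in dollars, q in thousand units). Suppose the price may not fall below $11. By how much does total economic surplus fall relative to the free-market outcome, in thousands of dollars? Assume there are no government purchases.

7

Without the control the market clears where 85 - 7p = 7p - 55, i.e. p* = 10 and q* = 15.
Since 11 > 10, the floor is binding.
At p = 11: qd = 85 - 7·11 = 8 and qs = 7·11 - 55 = 22.
Quantity traded falls to 8. At q = 8 the demand price is (85 - 8)/7 = 11 and the supply price is (55 + 8)/7 = 9.
Deadweight loss = ½ · (11 - 9) · (15 - 8) = ½ · 2 · 7 = 7.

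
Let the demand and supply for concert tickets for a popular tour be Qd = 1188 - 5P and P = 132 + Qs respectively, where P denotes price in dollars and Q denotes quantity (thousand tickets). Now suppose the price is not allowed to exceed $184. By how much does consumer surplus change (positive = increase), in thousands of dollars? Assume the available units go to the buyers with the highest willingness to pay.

Rearranging supply gives Qs = P - 132. Setting quantity demanded equal to quantity supplied, 1188 - 5P = P - 132, gives P* = 220 and Q* = 88.
The ceiling of 184 is below the equilibrium price 220, so it binds.
At P = 184: Qd = 1188 - 5·184 = 268 and Qs = 184 - 132 = 52.
Consumer surplus without the control is ½ · (237.6 - 220) · 88 = 774.4.
With the ceiling, 52 units are sold at 184 (assume they go to the highest-value buyers). The demand price at Q = 52 is 227.2, so CS = ½ · [(237.6 - 184) + (227.2 - 184)] · 52 = 2516.8.
Change in consumer surplus = 2516.8 - 774.4 = 1742.4.

1742.4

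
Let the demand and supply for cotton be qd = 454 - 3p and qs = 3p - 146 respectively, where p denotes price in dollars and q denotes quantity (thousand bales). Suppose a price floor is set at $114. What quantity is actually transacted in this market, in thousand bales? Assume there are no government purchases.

112

In a free market, 454 - 3p = 3p - 146 gives the equilibrium p* = 100, q* = 154.
The floor of 114 is above the equilibrium price 100, so it binds.
At p = 114: qd = 454 - 3·114 = 112 and qs = 3·114 - 146 = 196.
The quantity actually transacted is the short side, demand: 112.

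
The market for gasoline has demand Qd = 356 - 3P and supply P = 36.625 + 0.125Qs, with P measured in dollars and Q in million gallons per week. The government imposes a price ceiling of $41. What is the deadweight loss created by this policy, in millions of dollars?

4752

Rearranging supply gives Qs = 8P - 293. Equilibrium: 356 - 3P = 8P - 293, so 649 = 11P and P* = 59, Q* = 179.
The ceiling of 41 is below the equilibrium price 59, so it binds.
At P = 41: Qd = 356 - 3·41 = 233 and Qs = 8·41 - 293 = 35.
Quantity traded falls to 35. At Q = 35 the demand price is (356 - 35)/3 = 107 and the supply price is (293 + 35)/8 = 41.
Deadweight loss = ½ · (107 - 41) · (179 - 35) = ½ · 66 · 144 = 4752.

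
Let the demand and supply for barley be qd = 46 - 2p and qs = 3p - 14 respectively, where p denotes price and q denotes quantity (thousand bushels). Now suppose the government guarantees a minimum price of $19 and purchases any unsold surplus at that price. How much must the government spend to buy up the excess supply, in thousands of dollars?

665

Setting quantity demanded equal to quantity supplied, 46 - 2p = 3p - 14, gives p* = 12 and q* = 22.
Since 19 > 12, the floor is binding.
At p = 19: qd = 46 - 2·19 = 8 and qs = 3·19 - 14 = 43.
Surplus = qs - qd = 35.
Government expenditure = surplus × support price = 35 × 19 = 665.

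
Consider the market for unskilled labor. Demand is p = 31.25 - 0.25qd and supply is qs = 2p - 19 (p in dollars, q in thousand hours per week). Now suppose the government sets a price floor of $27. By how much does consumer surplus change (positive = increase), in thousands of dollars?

-69

Rearranging demand gives qd = 125 - 4p. In a free market, 125 - 4p = 2p - 19 gives the equilibrium p* = 24, q* = 29.
Since 27 > 24, the floor is binding.
At p = 27: qd = 125 - 4·27 = 17 and qs = 2·27 - 19 = 35.
Consumer surplus without the control is ½ · (31.25 - 24) · 29 = 105.125.
With the floor, consumers buy 17 units at 27, so CS = ½ · (31.25 - 27) · 17 = 36.125.
Change in consumer surplus = 36.125 - 105.125 = -69.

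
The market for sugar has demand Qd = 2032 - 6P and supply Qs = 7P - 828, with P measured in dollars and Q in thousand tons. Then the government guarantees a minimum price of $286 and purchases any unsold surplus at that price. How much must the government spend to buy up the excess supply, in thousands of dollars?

245388

Without the control the market clears where 2032 - 6P = 7P - 828, i.e. P* = 220 and Q* = 712.
Because the floor (286) lies above the market-clearing price, it is binding.
At P = 286: Qd = 2032 - 6·286 = 316 and Qs = 7·286 - 828 = 1174.
Surplus = Qs - Qd = 858.
Government expenditure = surplus × support price = 858 × 286 = 245388.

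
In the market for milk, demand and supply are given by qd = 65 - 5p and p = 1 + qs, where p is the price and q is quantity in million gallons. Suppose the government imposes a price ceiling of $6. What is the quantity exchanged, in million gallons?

Rearranging supply gives qs = p - 1. Setting quantity demanded equal to quantity supplied, 65 - 5p = p - 1, gives p* = 11 and q* = 10.
Because the ceiling (6) lies below the market-clearing price, it is binding.
At p = 6: qd = 65 - 5·6 = 35 and qs = 6 - 1 = 5.
The quantity actually transacted is the short side, supply: 5.

5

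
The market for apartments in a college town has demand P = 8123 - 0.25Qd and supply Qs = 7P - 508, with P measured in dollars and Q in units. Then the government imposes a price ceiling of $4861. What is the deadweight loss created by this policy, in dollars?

Rearranging demand gives Qd = 32492 - 4P. Setting quantity demanded equal to quantity supplied, 32492 - 4P = 7P - 508, gives P* = 3000 and Q* = 20492.
Since 4861 is above P* = 3000, the ceiling does not bind and the free-market outcome prevails.
Since the control does not bind, no trades are prevented and deadweight loss is zero.

0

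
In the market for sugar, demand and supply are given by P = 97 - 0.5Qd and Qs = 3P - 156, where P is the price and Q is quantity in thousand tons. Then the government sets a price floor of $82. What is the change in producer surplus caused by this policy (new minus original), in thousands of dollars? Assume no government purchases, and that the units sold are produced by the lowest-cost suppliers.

264

Rearranging demand gives Qd = 194 - 2P. In a free market, 194 - 2P = 3P - 156 gives the equilibrium P* = 70, Q* = 54.
Since 82 > 70, the floor is binding.
At P = 82: Qd = 194 - 2·82 = 30 and Qs = 3·82 - 156 = 90.
Producer surplus without the control is ½ · (70 - 52) · 54 = 486.
With the floor, 30 units are sold at 82. The supply price at Q = 30 is 62, so PS = ½ · [(82 - 52) + (82 - 62)] · 30 = 750.
Change in producer surplus = 750 - 486 = 264.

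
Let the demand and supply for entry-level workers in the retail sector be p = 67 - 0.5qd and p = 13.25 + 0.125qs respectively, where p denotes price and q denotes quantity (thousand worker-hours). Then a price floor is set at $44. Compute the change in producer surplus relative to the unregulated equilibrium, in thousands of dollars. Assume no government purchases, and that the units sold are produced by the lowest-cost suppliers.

Rearranging demand gives qd = 134 - 2p; rearranging supply gives qs = 8p - 106. Without the control the market clears where 134 - 2p = 8p - 106, i.e. p* = 24 and q* = 86.
Because the floor (44) lies above the market-clearing price, it is binding.
At p = 44: qd = 134 - 2·44 = 46 and qs = 8·44 - 106 = 246.
Producer surplus without the control is ½ · (24 - 13.25) · 86 = 462.25.
With the floor, 46 units are sold at 44. The supply price at q = 46 is 19, so PS = ½ · [(44 - 13.25) + (44 - 19)] · 46 = 1282.25.
Change in producer surplus = 1282.25 - 462.25 = 820.

820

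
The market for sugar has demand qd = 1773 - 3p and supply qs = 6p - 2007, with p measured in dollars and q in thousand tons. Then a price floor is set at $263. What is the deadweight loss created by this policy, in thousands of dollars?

Without the control the market clears where 1773 - 3p = 6p - 2007, i.e. p* = 420 and q* = 513.
The floor of 263 is below the equilibrium price 420, so it is not binding; the market clears at p* = 420, q* = 513.
Since the control does not bind, no trades are prevented and deadweight loss is zero.

0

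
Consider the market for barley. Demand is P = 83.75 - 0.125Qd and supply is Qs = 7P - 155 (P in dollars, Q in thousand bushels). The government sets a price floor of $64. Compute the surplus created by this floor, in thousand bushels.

135

Rearranging demand gives Qd = 670 - 8P. Setting quantity demanded equal to quantity supplied, 670 - 8P = 7P - 155, gives P* = 55 and Q* = 230.
The floor of 64 is above the equilibrium price 55, so it binds.
At P = 64: Qd = 670 - 8·64 = 158 and Qs = 7·64 - 155 = 293.
Surplus = Qs - Qd = 293 - 158 = 135.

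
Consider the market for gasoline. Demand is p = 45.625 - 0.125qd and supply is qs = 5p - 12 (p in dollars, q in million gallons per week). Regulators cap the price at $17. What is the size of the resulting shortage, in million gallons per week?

Rearranging demand gives qd = 365 - 8p. In a free market, 365 - 8p = 5p - 12 gives the equilibrium p* = 29, q* = 133.
Since 17 < 29, the ceiling is binding.
At p = 17: qd = 365 - 8·17 = 229 and qs = 5·17 - 12 = 73.
Shortage = qd - qs = 229 - 73 = 156.

156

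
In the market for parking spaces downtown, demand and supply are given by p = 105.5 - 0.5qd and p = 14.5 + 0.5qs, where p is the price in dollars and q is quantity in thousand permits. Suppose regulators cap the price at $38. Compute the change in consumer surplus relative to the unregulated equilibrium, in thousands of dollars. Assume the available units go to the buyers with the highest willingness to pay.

Rearranging demand gives qd = 211 - 2p; rearranging supply gives qs = 2p - 29. Equilibrium: 211 - 2p = 2p - 29, so 240 = 4p and p* = 60, q* = 91.
The ceiling of 38 is below the equilibrium price 60, so it binds.
At p = 38: qd = 211 - 2·38 = 135 and qs = 2·38 - 29 = 47.
Consumer surplus without the control is ½ · (105.5 - 60) · 91 = 2070.25.
With the ceiling, 47 units are sold at 38 (assume they go to the highest-value buyers). The demand price at q = 47 is 82, so CS = ½ · [(105.5 - 38) + (82 - 38)] · 47 = 2620.25.
Change in consumer surplus = 2620.25 - 2070.25 = 550.

550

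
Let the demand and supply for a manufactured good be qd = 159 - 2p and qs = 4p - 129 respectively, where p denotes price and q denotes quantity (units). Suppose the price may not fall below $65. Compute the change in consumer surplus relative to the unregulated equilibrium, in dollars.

-782

Setting quantity demanded equal to quantity supplied, 159 - 2p = 4p - 129, gives p* = 48 and q* = 63.
Since 65 > 48, the floor is binding.
At p = 65: qd = 159 - 2·65 = 29 and qs = 4·65 - 129 = 131.
Consumer surplus without the control is ½ · (79.5 - 48) · 63 = 992.25.
With the floor, consumers buy 29 units at 65, so CS = ½ · (79.5 - 65) · 29 = 210.25.
Change in consumer surplus = 210.25 - 992.25 = -782.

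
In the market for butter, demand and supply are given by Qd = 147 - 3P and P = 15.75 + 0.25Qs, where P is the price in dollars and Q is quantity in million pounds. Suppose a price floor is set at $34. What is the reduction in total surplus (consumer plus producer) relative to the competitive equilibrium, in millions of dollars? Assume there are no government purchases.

42

Rearranging supply gives Qs = 4P - 63. Equilibrium: 147 - 3P = 4P - 63, so 210 = 7P and P* = 30, Q* = 57.
The floor of 34 is above the equilibrium price 30, so it binds.
At P = 34: Qd = 147 - 3·34 = 45 and Qs = 4·34 - 63 = 73.
Quantity traded falls to 45. At Q = 45 the demand price is (147 - 45)/3 = 34 and the supply price is (63 + 45)/4 = 27.
Deadweight loss = ½ · (34 - 27) · (57 - 45) = ½ · 7 · 12 = 42.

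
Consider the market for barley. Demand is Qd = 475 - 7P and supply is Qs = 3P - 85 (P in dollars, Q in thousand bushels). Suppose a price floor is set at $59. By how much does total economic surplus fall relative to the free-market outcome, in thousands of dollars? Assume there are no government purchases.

Without the control the market clears where 475 - 7P = 3P - 85, i.e. P* = 56 and Q* = 83.
The floor of 59 is above the equilibrium price 56, so it binds.
At P = 59: Qd = 475 - 7·59 = 62 and Qs = 3·59 - 85 = 92.
Quantity traded falls to 62. At Q = 62 the demand price is (475 - 62)/7 = 59 and the supply price is (85 + 62)/3 = 49.
Deadweight loss = ½ · (59 - 49) · (83 - 62) = ½ · 10 · 21 = 105.

105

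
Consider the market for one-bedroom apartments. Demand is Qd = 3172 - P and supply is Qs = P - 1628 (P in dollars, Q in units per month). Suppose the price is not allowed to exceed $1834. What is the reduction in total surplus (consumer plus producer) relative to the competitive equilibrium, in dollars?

Without the control the market clears where 3172 - P = P - 1628, i.e. P* = 2400 and Q* = 772.
The ceiling of 1834 is below the equilibrium price 2400, so it binds.
At P = 1834: Qd = 3172 - 1834 = 1338 and Qs = 1834 - 1628 = 206.
Quantity traded falls to 206. At Q = 206 the demand price is 3172 - 206 = 2966 and the supply price is 1628 + 206 = 1834.
Deadweight loss = ½ · (2966 - 1834) · (772 - 206) = ½ · 1132 · 566 = 320356.

320356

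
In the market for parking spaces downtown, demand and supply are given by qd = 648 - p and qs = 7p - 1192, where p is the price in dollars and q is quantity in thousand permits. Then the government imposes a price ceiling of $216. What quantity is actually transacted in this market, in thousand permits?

320

In a free market, 648 - p = 7p - 1192 gives the equilibrium p* = 230, q* = 418.
Because the ceiling (216) lies below the market-clearing price, it is binding.
At p = 216: qd = 648 - 216 = 432 and qs = 7·216 - 1192 = 320.
The quantity actually transacted is the short side, supply: 320.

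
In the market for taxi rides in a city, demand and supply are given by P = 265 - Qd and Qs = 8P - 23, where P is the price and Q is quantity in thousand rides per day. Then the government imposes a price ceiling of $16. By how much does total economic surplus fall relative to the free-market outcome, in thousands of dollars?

9216

Rearranging demand gives Qd = 265 - P. Without the control the market clears where 265 - P = 8P - 23, i.e. P* = 32 and Q* = 233.
Since 16 < 32, the ceiling is binding.
At P = 16: Qd = 265 - 16 = 249 and Qs = 8·16 - 23 = 105.
Quantity traded falls to 105. At Q = 105 the demand price is 265 - 105 = 160 and the supply price is (23 + 105)/8 = 16.
Deadweight loss = ½ · (160 - 16) · (233 - 105) = ½ · 144 · 128 = 9216.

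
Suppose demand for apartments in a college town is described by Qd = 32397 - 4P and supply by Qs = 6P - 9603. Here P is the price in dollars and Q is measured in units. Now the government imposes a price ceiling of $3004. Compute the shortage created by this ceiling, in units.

Without the control the market clears where 32397 - 4P = 6P - 9603, i.e. P* = 4200 and Q* = 15597.
Because the ceiling (3004) lies below the market-clearing price, it is binding.
At P = 3004: Qd = 32397 - 4·3004 = 20381 and Qs = 6·3004 - 9603 = 8421.
Shortage = Qd - Qs = 20381 - 8421 = 11960.

11960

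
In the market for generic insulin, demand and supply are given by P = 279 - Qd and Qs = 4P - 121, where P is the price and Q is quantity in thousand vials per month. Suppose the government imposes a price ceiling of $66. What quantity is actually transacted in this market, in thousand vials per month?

143

Rearranging demand gives Qd = 279 - P. Without the control the market clears where 279 - P = 4P - 121, i.e. P* = 80 and Q* = 199.
Because the ceiling (66) lies below the market-clearing price, it is binding.
At P = 66: Qd = 279 - 66 = 213 and Qs = 4·66 - 121 = 143.
The quantity actually transacted is the short side, supply: 143.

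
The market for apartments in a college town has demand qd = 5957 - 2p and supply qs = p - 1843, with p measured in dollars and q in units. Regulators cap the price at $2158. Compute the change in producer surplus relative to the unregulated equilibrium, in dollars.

Setting quantity demanded equal to quantity supplied, 5957 - 2p = p - 1843, gives p* = 2600 and q* = 757.
The ceiling of 2158 is below the equilibrium price 2600, so it binds.
At p = 2158: qd = 5957 - 2·2158 = 1641 and qs = 2158 - 1843 = 315.
Producer surplus without the control is ½ · (2600 - 1843) · 757 = 286524.5.
With the ceiling, producers sell 315 units at 2158, so PS = ½ · (2158 - 1843) · 315 = 49612.5.
Change in producer surplus = 49612.5 - 286524.5 = -236912.

-236912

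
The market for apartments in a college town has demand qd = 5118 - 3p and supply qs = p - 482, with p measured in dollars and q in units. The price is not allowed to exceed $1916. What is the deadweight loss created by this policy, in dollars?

0

Setting quantity demanded equal to quantity supplied, 5118 - 3p = p - 482, gives p* = 1400 and q* = 918.
The ceiling of 1916 is above the equilibrium price 1400, so it is not binding; the market clears at p* = 1400, q* = 918.
Since the control does not bind, no trades are prevented and deadweight loss is zero.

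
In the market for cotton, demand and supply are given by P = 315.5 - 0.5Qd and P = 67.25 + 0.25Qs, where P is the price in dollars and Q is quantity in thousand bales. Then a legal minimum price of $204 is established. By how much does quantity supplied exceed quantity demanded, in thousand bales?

Rearranging demand gives Qd = 631 - 2P; rearranging supply gives Qs = 4P - 269. Equilibrium: 631 - 2P = 4P - 269, so 900 = 6P and P* = 150, Q* = 331.
Because the floor (204) lies above the market-clearing price, it is binding.
At P = 204: Qd = 631 - 2·204 = 223 and Qs = 4·204 - 269 = 547.
Surplus = Qs - Qd = 547 - 223 = 324.

324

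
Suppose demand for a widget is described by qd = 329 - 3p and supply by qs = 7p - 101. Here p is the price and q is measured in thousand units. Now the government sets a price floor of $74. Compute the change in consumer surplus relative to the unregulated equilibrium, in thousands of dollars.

-4758.5

Equilibrium: 329 - 3p = 7p - 101, so 430 = 10p and p* = 43, q* = 200.
Since 74 > 43, the floor is binding.
At p = 74: qd = 329 - 3·74 = 107 and qs = 7·74 - 101 = 417.
Consumer surplus without the control is ½ · (329/3 - 43) · 200 = 20000/3.
With the floor, consumers buy 107 units at 74, so CS = ½ · (329/3 - 74) · 107 = 11449/6.
Change in consumer surplus = 11449/6 - 20000/3 = -4758.5.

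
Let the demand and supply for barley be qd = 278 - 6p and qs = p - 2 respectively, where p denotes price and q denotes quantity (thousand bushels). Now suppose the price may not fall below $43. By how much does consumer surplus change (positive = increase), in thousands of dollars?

Without the control the market clears where 278 - 6p = p - 2, i.e. p* = 40 and q* = 38.
Because the floor (43) lies above the market-clearing price, it is binding.
At p = 43: qd = 278 - 6·43 = 20 and qs = 43 - 2 = 41.
Consumer surplus without the control is ½ · (139/3 - 40) · 38 = 361/3.
With the floor, consumers buy 20 units at 43, so CS = ½ · (139/3 - 43) · 20 = 100/3.
Change in consumer surplus = 100/3 - 361/3 = -87.

-87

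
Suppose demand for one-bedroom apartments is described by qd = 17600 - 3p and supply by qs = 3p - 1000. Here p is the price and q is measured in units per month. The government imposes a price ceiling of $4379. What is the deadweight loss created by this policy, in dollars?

0

Setting quantity demanded equal to quantity supplied, 17600 - 3p = 3p - 1000, gives p* = 3100 and q* = 8300.
Since 4379 is above p* = 3100, the ceiling does not bind and the free-market outcome prevails.
Since the control does not bind, no trades are prevented and deadweight loss is zero.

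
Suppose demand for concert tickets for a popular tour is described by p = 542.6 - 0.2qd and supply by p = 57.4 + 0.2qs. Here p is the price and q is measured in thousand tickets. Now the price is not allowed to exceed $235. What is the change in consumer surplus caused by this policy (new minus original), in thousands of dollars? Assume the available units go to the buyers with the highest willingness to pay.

47157.5

Rearranging demand gives qd = 2713 - 5p; rearranging supply gives qs = 5p - 287. Equilibrium: 2713 - 5p = 5p - 287, so 3000 = 10p and p* = 300, q* = 1213.
Because the ceiling (235) lies below the market-clearing price, it is binding.
At p = 235: qd = 2713 - 5·235 = 1538 and qs = 5·235 - 287 = 888.
Consumer surplus without the control is ½ · (542.6 - 300) · 1213 = 147136.9.
With the ceiling, 888 units are sold at 235 (assume they go to the highest-value buyers). The demand price at q = 888 is 365, so CS = ½ · [(542.6 - 235) + (365 - 235)] · 888 = 194294.4.
Change in consumer surplus = 194294.4 - 147136.9 = 47157.5.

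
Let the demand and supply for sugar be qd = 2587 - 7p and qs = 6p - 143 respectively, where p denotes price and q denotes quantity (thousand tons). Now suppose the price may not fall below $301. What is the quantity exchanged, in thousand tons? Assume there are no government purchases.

In a free market, 2587 - 7p = 6p - 143 gives the equilibrium p* = 210, q* = 1117.
The floor of 301 is above the equilibrium price 210, so it binds.
At p = 301: qd = 2587 - 7·301 = 480 and qs = 6·301 - 143 = 1663.
The quantity actually transacted is the short side, demand: 480.

480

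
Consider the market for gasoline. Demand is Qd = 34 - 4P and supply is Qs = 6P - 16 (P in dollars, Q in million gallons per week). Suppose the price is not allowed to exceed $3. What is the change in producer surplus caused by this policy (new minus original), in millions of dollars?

Without the control the market clears where 34 - 4P = 6P - 16, i.e. P* = 5 and Q* = 14.
The ceiling of 3 is below the equilibrium price 5, so it binds.
At P = 3: Qd = 34 - 4·3 = 22 and Qs = 6·3 - 16 = 2.
Producer surplus without the control is ½ · (5 - 8/3) · 14 = 49/3.
With the ceiling, producers sell 2 units at 3, so PS = ½ · (3 - 8/3) · 2 = 1/3.
Change in producer surplus = 1/3 - 49/3 = -16.

-16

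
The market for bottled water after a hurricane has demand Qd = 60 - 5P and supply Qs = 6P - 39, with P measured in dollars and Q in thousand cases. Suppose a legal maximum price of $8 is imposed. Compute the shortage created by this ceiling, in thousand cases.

Without the control the market clears where 60 - 5P = 6P - 39, i.e. P* = 9 and Q* = 15.
The ceiling of 8 is below the equilibrium price 9, so it binds.
At P = 8: Qd = 60 - 5·8 = 20 and Qs = 6·8 - 39 = 9.
Shortage = Qd - Qs = 20 - 9 = 11.

11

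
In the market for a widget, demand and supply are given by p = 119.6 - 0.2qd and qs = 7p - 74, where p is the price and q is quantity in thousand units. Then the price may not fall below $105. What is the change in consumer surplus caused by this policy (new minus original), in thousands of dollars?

Rearranging demand gives qd = 598 - 5p. Equilibrium: 598 - 5p = 7p - 74, so 672 = 12p and p* = 56, q* = 318.
The floor of 105 is above the equilibrium price 56, so it binds.
At p = 105: qd = 598 - 5·105 = 73 and qs = 7·105 - 74 = 661.
Consumer surplus without the control is ½ · (119.6 - 56) · 318 = 10112.4.
With the floor, consumers buy 73 units at 105, so CS = ½ · (119.6 - 105) · 73 = 532.9.
Change in consumer surplus = 532.9 - 10112.4 = -9579.5.

-9579.5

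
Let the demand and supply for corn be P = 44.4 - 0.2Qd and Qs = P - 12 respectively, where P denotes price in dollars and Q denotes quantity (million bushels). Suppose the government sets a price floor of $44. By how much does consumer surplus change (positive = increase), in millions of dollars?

Rearranging demand gives Qd = 222 - 5P. Setting quantity demanded equal to quantity supplied, 222 - 5P = P - 12, gives P* = 39 and Q* = 27.
Since 44 > 39, the floor is binding.
At P = 44: Qd = 222 - 5·44 = 2 and Qs = 44 - 12 = 32.
Consumer surplus without the control is ½ · (44.4 - 39) · 27 = 72.9.
With the floor, consumers buy 2 units at 44, so CS = ½ · (44.4 - 44) · 2 = 0.4.
Change in consumer surplus = 0.4 - 72.9 = -72.5.

-72.5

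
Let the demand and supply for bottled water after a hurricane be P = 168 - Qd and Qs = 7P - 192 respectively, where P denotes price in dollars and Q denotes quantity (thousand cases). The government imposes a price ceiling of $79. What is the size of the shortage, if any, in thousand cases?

Rearranging demand gives Qd = 168 - P. In a free market, 168 - P = 7P - 192 gives the equilibrium P* = 45, Q* = 123.
The ceiling of 79 is above the equilibrium price 45, so it is not binding; the market clears at P* = 45, Q* = 123.
Since the control does not bind, there is no shortage.

0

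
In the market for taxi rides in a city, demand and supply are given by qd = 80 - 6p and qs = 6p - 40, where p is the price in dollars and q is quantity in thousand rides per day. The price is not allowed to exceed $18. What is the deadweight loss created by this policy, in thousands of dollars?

0

Equilibrium: 80 - 6p = 6p - 40, so 120 = 12p and p* = 10, q* = 20.
The ceiling of 18 is above the equilibrium price 10, so it is not binding; the market clears at p* = 10, q* = 20.
Since the control does not bind, no trades are prevented and deadweight loss is zero.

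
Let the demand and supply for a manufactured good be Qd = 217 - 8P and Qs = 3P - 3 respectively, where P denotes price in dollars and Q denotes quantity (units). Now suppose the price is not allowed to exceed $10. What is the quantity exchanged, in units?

27

Setting quantity demanded equal to quantity supplied, 217 - 8P = 3P - 3, gives P* = 20 and Q* = 57.
Since 10 < 20, the ceiling is binding.
At P = 10: Qd = 217 - 8·10 = 137 and Qs = 3·10 - 3 = 27.
The quantity actually transacted is the short side, supply: 27.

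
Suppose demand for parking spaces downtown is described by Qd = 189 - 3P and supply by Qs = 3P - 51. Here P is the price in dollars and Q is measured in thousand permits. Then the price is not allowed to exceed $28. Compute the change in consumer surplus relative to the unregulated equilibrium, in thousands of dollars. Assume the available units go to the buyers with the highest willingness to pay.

180

Without the control the market clears where 189 - 3P = 3P - 51, i.e. P* = 40 and Q* = 69.
The ceiling of 28 is below the equilibrium price 40, so it binds.
At P = 28: Qd = 189 - 3·28 = 105 and Qs = 3·28 - 51 = 33.
Consumer surplus without the control is ½ · (63 - 40) · 69 = 793.5.
With the ceiling, 33 units are sold at 28 (assume they go to the highest-value buyers). The demand price at Q = 33 is 52, so CS = ½ · [(63 - 28) + (52 - 28)] · 33 = 973.5.
Change in consumer surplus = 973.5 - 793.5 = 180.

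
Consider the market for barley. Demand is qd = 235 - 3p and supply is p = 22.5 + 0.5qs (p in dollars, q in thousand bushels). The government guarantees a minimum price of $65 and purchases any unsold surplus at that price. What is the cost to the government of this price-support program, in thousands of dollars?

Rearranging supply gives qs = 2p - 45. Setting quantity demanded equal to quantity supplied, 235 - 3p = 2p - 45, gives p* = 56 and q* = 67.
The floor of 65 is above the equilibrium price 56, so it binds.
At p = 65: qd = 235 - 3·65 = 40 and qs = 2·65 - 45 = 85.
Surplus = qs - qd = 45.
Government expenditure = surplus × support price = 45 × 65 = 2925.

2925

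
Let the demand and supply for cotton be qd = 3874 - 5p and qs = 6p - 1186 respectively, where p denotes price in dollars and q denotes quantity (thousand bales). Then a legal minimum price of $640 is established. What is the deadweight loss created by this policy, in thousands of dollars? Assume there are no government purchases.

Equilibrium: 3874 - 5p = 6p - 1186, so 5060 = 11p and p* = 460, q* = 1574.
Since 640 > 460, the floor is binding.
At p = 640: qd = 3874 - 5·640 = 674 and qs = 6·640 - 1186 = 2654.
Quantity traded falls to 674. At q = 674 the demand price is (3874 - 674)/5 = 640 and the supply price is (1186 + 674)/6 = 310.
Deadweight loss = ½ · (640 - 310) · (1574 - 674) = ½ · 330 · 900 = 148500.

148500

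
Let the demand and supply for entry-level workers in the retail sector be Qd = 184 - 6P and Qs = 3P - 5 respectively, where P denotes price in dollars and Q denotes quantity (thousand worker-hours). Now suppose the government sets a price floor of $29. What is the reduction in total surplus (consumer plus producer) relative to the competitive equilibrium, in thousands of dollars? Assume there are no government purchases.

576

Setting quantity demanded equal to quantity supplied, 184 - 6P = 3P - 5, gives P* = 21 and Q* = 58.
The floor of 29 is above the equilibrium price 21, so it binds.
At P = 29: Qd = 184 - 6·29 = 10 and Qs = 3·29 - 5 = 82.
Quantity traded falls to 10. At Q = 10 the demand price is (184 - 10)/6 = 29 and the supply price is (5 + 10)/3 = 5.
Deadweight loss = ½ · (29 - 5) · (58 - 10) = ½ · 24 · 48 = 576.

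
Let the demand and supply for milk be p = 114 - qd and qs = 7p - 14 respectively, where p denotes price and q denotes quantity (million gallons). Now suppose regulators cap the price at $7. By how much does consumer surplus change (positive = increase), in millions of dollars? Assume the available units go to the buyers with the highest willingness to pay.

Rearranging demand gives qd = 114 - p. Without the control the market clears where 114 - p = 7p - 14, i.e. p* = 16 and q* = 98.
Because the ceiling (7) lies below the market-clearing price, it is binding.
At p = 7: qd = 114 - 7 = 107 and qs = 7·7 - 14 = 35.
Consumer surplus without the control is ½ · (114 - 16) · 98 = 4802.
With the ceiling, 35 units are sold at 7 (assume they go to the highest-value buyers). The demand price at q = 35 is 79, so CS = ½ · [(114 - 7) + (79 - 7)] · 35 = 3132.5.
Change in consumer surplus = 3132.5 - 4802 = -1669.5.

-1669.5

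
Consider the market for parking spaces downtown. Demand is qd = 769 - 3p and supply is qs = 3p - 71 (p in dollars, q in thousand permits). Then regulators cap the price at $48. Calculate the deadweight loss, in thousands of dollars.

Equilibrium: 769 - 3p = 3p - 71, so 840 = 6p and p* = 140, q* = 349.
Since 48 < 140, the ceiling is binding.
At p = 48: qd = 769 - 3·48 = 625 and qs = 3·48 - 71 = 73.
Quantity traded falls to 73. At q = 73 the demand price is (769 - 73)/3 = 232 and the supply price is (71 + 73)/3 = 48.
Deadweight loss = ½ · (232 - 48) · (349 - 73) = ½ · 184 · 276 = 25392.

25392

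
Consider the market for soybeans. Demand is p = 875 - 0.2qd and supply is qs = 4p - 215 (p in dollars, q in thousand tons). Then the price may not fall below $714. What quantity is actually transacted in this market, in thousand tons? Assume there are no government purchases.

805

Rearranging demand gives qd = 4375 - 5p. Setting quantity demanded equal to quantity supplied, 4375 - 5p = 4p - 215, gives p* = 510 and q* = 1825.
Because the floor (714) lies above the market-clearing price, it is binding.
At p = 714: qd = 4375 - 5·714 = 805 and qs = 4·714 - 215 = 2641.
The quantity actually transacted is the short side, demand: 805.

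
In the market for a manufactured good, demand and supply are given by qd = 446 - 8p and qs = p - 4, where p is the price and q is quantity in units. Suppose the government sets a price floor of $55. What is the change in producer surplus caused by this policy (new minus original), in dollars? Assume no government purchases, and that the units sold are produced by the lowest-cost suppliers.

-770

Equilibrium: 446 - 8p = p - 4, so 450 = 9p and p* = 50, q* = 46.
The floor of 55 is above the equilibrium price 50, so it binds.
At p = 55: qd = 446 - 8·55 = 6 and qs = 55 - 4 = 51.
Producer surplus without the control is ½ · (50 - 4) · 46 = 1058.
With the floor, 6 units are sold at 55. The supply price at q = 6 is 10, so PS = ½ · [(55 - 4) + (55 - 10)] · 6 = 288.
Change in producer surplus = 288 - 1058 = -770.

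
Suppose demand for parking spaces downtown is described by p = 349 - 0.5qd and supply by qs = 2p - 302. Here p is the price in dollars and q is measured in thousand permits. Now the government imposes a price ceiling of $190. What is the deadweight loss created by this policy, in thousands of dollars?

7200

Rearranging demand gives qd = 698 - 2p. In a free market, 698 - 2p = 2p - 302 gives the equilibrium p* = 250, q* = 198.
Since 190 < 250, the ceiling is binding.
At p = 190: qd = 698 - 2·190 = 318 and qs = 2·190 - 302 = 78.
Quantity traded falls to 78. At q = 78 the demand price is (698 - 78)/2 = 310 and the supply price is (302 + 78)/2 = 190.
Deadweight loss = ½ · (310 - 190) · (198 - 78) = ½ · 120 · 120 = 7200.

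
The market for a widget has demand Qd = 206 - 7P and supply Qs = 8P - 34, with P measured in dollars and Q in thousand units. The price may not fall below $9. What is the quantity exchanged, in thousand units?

Setting quantity demanded equal to quantity supplied, 206 - 7P = 8P - 34, gives P* = 16 and Q* = 94.
The floor of 9 is below the equilibrium price 16, so it is not binding; the market clears at P* = 16, Q* = 94.

94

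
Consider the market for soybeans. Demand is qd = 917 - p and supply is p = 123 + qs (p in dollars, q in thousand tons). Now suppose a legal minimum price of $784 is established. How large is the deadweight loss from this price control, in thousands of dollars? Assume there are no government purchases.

69696

Rearranging supply gives qs = p - 123. Without the control the market clears where 917 - p = p - 123, i.e. p* = 520 and q* = 397.
Because the floor (784) lies above the market-clearing price, it is binding.
At p = 784: qd = 917 - 784 = 133 and qs = 784 - 123 = 661.
Quantity traded falls to 133. At q = 133 the demand price is 917 - 133 = 784 and the supply price is 123 + 133 = 256.
Deadweight loss = ½ · (784 - 256) · (397 - 133) = ½ · 528 · 264 = 69696.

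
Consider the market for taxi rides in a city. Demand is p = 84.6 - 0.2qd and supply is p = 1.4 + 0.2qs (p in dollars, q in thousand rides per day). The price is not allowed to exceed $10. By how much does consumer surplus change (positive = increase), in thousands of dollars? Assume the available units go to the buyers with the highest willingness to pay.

Rearranging demand gives qd = 423 - 5p; rearranging supply gives qs = 5p - 7. Equilibrium: 423 - 5p = 5p - 7, so 430 = 10p and p* = 43, q* = 208.
Since 10 < 43, the ceiling is binding.
At p = 10: qd = 423 - 5·10 = 373 and qs = 5·10 - 7 = 43.
Consumer surplus without the control is ½ · (84.6 - 43) · 208 = 4326.4.
With the ceiling, 43 units are sold at 10 (assume they go to the highest-value buyers). The demand price at q = 43 is 76, so CS = ½ · [(84.6 - 10) + (76 - 10)] · 43 = 3022.9.
Change in consumer surplus = 3022.9 - 4326.4 = -1303.5.

-1303.5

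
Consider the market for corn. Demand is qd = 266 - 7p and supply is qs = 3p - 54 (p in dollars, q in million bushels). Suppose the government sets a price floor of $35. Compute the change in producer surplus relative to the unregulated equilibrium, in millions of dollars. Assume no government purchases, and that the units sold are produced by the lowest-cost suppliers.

In a free market, 266 - 7p = 3p - 54 gives the equilibrium p* = 32, q* = 42.
Since 35 > 32, the floor is binding.
At p = 35: qd = 266 - 7·35 = 21 and qs = 3·35 - 54 = 51.
Producer surplus without the control is ½ · (32 - 18) · 42 = 294.
With the floor, 21 units are sold at 35. The supply price at q = 21 is 25, so PS = ½ · [(35 - 18) + (35 - 25)] · 21 = 283.5.
Change in producer surplus = 283.5 - 294 = -10.5.

-10.5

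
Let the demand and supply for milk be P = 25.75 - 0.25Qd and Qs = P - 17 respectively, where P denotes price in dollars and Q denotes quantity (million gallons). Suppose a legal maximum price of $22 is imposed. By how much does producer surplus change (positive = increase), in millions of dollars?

Rearranging demand gives Qd = 103 - 4P. Equilibrium: 103 - 4P = P - 17, so 120 = 5P and P* = 24, Q* = 7.
Since 22 < 24, the ceiling is binding.
At P = 22: Qd = 103 - 4·22 = 15 and Qs = 22 - 17 = 5.
Producer surplus without the control is ½ · (24 - 17) · 7 = 24.5.
With the ceiling, producers sell 5 units at 22, so PS = ½ · (22 - 17) · 5 = 12.5.
Change in producer surplus = 12.5 - 24.5 = -12.

-12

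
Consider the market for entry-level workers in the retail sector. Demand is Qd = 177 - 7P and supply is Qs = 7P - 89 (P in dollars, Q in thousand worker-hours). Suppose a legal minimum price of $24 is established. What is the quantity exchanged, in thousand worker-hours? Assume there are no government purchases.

9

Equilibrium: 177 - 7P = 7P - 89, so 266 = 14P and P* = 19, Q* = 44.
Since 24 > 19, the floor is binding.
At P = 24: Qd = 177 - 7·24 = 9 and Qs = 7·24 - 89 = 79.
The quantity actually transacted is the short side, demand: 9.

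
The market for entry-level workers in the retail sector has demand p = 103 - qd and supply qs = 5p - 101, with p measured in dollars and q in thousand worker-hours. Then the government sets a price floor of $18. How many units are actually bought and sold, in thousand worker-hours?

69

Rearranging demand gives qd = 103 - p. In a free market, 103 - p = 5p - 101 gives the equilibrium p* = 34, q* = 69.
Since 18 is below p* = 34, the floor does not bind and the free-market outcome prevails.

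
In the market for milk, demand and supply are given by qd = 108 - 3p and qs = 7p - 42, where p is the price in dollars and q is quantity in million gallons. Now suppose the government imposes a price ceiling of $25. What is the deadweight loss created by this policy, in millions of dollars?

0

Equilibrium: 108 - 3p = 7p - 42, so 150 = 10p and p* = 15, q* = 63.
The ceiling of 25 is above the equilibrium price 15, so it is not binding; the market clears at p* = 15, q* = 63.
Since the control does not bind, no trades are prevented and deadweight loss is zero.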